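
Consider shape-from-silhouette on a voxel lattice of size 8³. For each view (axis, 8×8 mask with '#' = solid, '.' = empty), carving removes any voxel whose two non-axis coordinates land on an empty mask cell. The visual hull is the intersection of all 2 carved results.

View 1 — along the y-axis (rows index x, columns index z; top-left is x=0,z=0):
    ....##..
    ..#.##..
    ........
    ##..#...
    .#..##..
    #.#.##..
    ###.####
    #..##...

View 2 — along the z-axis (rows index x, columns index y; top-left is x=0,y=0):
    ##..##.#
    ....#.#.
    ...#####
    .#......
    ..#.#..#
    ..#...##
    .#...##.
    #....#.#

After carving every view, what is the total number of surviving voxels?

initial block: 8^3 = 512
after view 1 [y-axis, 25 of 64 cells solid] → remaining = 200
after view 2 [z-axis, 25 of 64 cells solid] → remaining = 70

remaining voxels: 70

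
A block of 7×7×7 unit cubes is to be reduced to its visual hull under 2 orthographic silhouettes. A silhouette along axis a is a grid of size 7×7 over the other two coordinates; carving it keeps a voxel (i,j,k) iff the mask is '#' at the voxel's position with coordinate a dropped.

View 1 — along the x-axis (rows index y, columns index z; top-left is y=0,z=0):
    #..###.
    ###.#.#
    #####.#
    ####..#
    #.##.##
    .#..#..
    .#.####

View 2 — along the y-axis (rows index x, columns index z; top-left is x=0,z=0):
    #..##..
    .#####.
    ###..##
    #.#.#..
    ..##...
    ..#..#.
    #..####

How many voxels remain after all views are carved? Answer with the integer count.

start: 7×7×7 = 343 voxels
[1] x-view keeps 32 columns → grid now 224
[2] y-view keeps 25 columns → grid now 112

|visual hull| = 112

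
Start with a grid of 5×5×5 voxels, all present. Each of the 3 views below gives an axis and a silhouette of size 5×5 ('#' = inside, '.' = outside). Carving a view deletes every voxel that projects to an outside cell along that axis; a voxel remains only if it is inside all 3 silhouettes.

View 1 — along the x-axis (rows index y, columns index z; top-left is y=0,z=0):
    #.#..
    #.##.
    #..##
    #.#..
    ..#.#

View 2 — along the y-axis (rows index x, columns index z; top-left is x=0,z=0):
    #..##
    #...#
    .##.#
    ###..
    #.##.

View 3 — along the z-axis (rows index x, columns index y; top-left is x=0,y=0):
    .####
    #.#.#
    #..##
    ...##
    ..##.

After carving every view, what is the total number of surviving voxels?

full grid |V| = 125
  1. axis=0 (YZ plane), |mask|=12  ⇒  voxels=60
  2. axis=1 (XZ plane), |mask|=14  ⇒  voxels=38
  3. axis=2 (XY plane), |mask|=14  ⇒  voxels=22

22 voxels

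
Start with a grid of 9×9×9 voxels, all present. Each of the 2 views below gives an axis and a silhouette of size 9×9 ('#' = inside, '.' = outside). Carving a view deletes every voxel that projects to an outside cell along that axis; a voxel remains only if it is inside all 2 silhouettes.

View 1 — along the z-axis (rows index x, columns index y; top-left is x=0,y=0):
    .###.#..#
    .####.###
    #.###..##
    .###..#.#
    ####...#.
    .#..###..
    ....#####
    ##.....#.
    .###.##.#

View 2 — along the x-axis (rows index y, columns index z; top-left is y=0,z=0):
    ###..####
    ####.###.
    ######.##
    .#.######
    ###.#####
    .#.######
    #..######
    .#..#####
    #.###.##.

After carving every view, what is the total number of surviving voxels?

remaining voxels: 321

before carving: 729 voxels (9×9×9)
V1 z: intersect with XY mask (46 set) -- 414 left
V2 x: intersect with YZ mask (63 set) -- 321 left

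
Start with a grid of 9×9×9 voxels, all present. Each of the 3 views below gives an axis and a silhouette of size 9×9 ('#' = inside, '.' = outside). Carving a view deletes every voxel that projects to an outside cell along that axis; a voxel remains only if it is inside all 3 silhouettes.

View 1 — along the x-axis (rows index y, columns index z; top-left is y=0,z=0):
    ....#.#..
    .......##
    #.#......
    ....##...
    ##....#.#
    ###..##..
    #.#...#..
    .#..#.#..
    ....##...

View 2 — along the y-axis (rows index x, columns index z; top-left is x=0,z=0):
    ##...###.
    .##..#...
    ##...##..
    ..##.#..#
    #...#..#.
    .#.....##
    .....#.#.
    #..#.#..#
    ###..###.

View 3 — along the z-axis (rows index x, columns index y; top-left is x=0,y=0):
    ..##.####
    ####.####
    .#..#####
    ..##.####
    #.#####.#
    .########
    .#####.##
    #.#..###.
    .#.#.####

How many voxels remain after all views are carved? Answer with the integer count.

remaining voxels: 71

initial block: 9^3 = 729
V1 x: intersect with YZ mask (25 set) -- 225 left
V2 y: intersect with XZ mask (34 set) -- 95 left
V3 z: intersect with XY mask (59 set) -- 71 left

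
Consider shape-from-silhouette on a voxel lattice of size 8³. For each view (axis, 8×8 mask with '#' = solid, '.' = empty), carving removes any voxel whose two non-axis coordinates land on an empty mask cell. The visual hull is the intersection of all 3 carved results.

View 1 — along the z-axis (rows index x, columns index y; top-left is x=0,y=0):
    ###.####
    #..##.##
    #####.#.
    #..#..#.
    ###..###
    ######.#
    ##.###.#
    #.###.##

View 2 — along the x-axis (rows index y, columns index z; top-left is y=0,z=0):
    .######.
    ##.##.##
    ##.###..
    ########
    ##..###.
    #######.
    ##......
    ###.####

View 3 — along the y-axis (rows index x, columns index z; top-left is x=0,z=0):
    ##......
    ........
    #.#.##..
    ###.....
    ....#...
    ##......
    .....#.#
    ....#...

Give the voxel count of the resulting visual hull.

voxel count = 67

initial block: 8^3 = 512
[1] z-view keeps 46 columns → grid now 368
[2] x-view keeps 46 columns → grid now 263
[3] y-view keeps 15 columns → grid now 67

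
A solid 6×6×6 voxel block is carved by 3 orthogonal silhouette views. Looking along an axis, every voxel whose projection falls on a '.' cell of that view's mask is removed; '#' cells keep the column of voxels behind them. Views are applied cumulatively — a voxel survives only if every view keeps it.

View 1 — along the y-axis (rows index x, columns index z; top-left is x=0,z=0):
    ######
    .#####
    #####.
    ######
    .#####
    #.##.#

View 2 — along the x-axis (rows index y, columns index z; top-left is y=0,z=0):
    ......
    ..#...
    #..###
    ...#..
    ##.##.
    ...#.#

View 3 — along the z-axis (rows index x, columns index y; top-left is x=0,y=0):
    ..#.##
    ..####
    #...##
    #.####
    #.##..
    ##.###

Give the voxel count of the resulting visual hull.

before carving: 216 voxels (6×6×6)
carve view 1 (along y, XZ-mask fill 31/36): 186 voxels remain
carve view 2 (along x, YZ-mask fill 12/36): 63 voxels remain
carve view 3 (along z, XY-mask fill 23/36): 45 voxels remain

voxel count = 45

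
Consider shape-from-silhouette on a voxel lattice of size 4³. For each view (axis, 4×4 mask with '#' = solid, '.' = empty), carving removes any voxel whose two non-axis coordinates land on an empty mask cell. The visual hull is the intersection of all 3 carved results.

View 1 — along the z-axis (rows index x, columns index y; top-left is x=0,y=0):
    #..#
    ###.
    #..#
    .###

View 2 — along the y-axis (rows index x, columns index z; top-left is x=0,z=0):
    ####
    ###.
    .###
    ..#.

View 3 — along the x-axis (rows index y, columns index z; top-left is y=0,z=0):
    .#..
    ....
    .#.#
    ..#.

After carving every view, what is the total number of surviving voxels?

before carving: 64 voxels (4×4×4)
  1. axis=2 (XY plane), |mask|=10  ⇒  voxels=40
  2. axis=1 (XZ plane), |mask|=11  ⇒  voxels=26
  3. axis=0 (YZ plane), |mask|=4  ⇒  voxels=7

|visual hull| = 7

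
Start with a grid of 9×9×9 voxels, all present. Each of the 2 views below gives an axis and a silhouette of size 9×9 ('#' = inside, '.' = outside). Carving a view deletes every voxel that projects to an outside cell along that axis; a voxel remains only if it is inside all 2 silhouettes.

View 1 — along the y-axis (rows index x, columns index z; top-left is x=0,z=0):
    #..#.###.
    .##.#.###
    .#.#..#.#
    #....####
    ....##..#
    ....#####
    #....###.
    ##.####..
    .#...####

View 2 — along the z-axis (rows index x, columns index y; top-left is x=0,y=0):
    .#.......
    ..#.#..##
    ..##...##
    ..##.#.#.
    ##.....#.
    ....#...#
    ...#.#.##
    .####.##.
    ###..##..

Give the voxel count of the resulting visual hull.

full grid |V| = 729
[1] y-view keeps 43 columns → grid now 387
[2] z-view keeps 33 columns → grid now 161

voxel count = 161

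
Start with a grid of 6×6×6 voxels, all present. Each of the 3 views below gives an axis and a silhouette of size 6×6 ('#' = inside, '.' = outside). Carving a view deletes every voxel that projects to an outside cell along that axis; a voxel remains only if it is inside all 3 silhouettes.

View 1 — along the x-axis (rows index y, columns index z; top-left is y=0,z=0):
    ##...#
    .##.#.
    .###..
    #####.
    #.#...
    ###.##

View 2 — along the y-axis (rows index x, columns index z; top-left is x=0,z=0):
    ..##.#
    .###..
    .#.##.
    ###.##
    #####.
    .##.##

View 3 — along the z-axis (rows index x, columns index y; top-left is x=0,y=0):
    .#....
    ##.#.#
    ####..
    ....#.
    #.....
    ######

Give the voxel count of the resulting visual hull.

remaining voxels: 36

initial block: 6^3 = 216
  1. axis=0 (YZ plane), |mask|=21  ⇒  voxels=126
  2. axis=1 (XZ plane), |mask|=23  ⇒  voxels=84
  3. axis=2 (XY plane), |mask|=17  ⇒  voxels=36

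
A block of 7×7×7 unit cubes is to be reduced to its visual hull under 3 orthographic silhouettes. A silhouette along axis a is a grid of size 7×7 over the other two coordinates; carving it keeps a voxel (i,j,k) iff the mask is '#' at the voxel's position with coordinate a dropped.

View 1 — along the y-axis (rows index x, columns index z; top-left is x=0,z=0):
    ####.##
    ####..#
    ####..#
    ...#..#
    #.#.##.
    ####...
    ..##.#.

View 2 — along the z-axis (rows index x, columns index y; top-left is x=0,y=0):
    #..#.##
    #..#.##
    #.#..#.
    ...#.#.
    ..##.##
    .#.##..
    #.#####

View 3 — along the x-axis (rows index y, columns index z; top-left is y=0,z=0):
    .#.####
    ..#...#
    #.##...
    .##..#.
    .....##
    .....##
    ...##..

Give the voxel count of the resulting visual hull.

full grid |V| = 343
after view 1 [y-axis, 29 of 49 cells solid] → remaining = 203
after view 2 [z-axis, 26 of 49 cells solid] → remaining = 109
after view 3 [x-axis, 19 of 49 cells solid] → remaining = 43

43 voxels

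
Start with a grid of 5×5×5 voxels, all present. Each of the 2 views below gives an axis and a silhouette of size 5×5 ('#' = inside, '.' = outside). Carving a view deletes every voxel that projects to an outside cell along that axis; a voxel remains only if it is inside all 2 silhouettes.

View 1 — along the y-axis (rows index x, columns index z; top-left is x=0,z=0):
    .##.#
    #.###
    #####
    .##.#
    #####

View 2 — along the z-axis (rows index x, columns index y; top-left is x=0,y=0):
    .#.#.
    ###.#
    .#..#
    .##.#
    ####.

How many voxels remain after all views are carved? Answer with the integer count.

initial block: 5^3 = 125
[1] y-view keeps 20 columns → grid now 100
[2] z-view keeps 15 columns → grid now 61

|visual hull| = 61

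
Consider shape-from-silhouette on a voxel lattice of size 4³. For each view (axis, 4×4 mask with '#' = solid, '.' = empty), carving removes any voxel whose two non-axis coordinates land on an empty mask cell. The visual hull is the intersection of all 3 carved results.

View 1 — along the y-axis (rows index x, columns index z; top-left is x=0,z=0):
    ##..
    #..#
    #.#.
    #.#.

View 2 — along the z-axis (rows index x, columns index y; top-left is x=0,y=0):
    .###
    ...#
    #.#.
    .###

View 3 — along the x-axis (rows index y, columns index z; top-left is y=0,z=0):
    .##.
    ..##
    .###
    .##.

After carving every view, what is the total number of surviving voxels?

7 voxels

start: 4×4×4 = 64 voxels
  1. axis=1 (XZ plane), |mask|=8  ⇒  voxels=32
  2. axis=2 (XY plane), |mask|=9  ⇒  voxels=18
  3. axis=0 (YZ plane), |mask|=9  ⇒  voxels=7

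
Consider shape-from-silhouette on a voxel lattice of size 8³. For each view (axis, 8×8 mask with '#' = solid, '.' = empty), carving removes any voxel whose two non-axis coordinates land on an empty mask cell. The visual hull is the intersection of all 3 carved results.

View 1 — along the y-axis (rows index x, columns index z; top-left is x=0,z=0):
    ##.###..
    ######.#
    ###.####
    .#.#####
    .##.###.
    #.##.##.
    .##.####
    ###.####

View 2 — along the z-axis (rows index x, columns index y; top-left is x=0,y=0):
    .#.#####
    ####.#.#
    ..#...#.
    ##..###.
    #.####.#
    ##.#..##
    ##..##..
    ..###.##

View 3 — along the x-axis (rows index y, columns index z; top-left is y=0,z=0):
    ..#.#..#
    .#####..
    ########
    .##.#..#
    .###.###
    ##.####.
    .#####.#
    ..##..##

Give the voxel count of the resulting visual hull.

initial block: 8^3 = 512
V1 y: intersect with XZ mask (48 set) -- 384 left
V2 z: intersect with XY mask (39 set) -- 230 left
V3 x: intersect with YZ mask (42 set) -- 150 left

150 voxels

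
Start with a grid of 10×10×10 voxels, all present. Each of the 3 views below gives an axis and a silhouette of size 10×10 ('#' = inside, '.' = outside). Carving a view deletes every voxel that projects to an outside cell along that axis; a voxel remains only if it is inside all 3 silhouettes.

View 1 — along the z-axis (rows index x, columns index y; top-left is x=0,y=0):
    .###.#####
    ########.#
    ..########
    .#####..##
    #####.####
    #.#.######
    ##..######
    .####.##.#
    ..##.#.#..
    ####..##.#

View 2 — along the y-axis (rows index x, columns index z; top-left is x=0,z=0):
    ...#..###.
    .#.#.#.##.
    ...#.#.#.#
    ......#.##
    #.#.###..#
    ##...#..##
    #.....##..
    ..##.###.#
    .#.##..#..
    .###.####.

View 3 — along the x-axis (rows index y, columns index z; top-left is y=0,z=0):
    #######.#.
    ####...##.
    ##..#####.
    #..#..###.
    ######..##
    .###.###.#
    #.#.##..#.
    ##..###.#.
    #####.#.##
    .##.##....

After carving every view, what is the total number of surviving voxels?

full grid |V| = 1000
step 1: project along z, AND mask (75/100) → |grid| = 750
step 2: project along y, AND mask (47/100) → |grid| = 355
step 3: project along x, AND mask (64/100) → |grid| = 211

|visual hull| = 211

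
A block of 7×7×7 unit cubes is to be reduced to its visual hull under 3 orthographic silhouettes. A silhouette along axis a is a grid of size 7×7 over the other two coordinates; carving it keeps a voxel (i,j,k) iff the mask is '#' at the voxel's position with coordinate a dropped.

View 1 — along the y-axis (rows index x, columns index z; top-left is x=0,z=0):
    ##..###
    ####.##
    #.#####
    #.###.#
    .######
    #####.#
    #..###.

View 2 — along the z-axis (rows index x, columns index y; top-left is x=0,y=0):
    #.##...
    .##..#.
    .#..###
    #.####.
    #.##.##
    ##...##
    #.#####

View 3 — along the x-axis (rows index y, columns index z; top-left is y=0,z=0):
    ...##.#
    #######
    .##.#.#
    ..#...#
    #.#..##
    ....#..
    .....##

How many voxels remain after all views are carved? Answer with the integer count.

before carving: 343 voxels (7×7×7)
V1 y: intersect with XZ mask (38 set) -- 266 left
V2 z: intersect with XY mask (30 set) -- 160 left
V3 x: intersect with YZ mask (23 set) -- 70 left

70 voxels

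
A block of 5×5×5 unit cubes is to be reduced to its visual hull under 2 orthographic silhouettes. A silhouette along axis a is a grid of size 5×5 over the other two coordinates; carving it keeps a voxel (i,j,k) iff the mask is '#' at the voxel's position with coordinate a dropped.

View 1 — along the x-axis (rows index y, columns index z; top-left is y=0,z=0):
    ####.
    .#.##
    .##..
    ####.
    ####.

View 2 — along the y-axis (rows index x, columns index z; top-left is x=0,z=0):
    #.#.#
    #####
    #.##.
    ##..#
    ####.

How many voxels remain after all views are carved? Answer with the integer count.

voxel count = 61

start: 5×5×5 = 125 voxels
[1] x-view keeps 17 columns → grid now 85
[2] y-view keeps 18 columns → grid now 61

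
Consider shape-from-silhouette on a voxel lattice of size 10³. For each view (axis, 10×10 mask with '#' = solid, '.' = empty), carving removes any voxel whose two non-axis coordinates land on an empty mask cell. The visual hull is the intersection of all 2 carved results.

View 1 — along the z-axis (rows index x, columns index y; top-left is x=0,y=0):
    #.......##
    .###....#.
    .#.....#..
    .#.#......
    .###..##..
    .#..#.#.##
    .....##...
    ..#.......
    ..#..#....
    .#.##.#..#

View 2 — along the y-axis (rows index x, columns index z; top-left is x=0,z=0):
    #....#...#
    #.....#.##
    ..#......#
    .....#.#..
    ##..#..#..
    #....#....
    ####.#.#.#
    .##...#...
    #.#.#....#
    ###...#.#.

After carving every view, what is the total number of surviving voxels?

before carving: 1000 voxels (10×10×10)
step 1: project along z, AND mask (31/100) → |grid| = 310
step 2: project along y, AND mask (36/100) → |grid| = 113

remaining voxels: 113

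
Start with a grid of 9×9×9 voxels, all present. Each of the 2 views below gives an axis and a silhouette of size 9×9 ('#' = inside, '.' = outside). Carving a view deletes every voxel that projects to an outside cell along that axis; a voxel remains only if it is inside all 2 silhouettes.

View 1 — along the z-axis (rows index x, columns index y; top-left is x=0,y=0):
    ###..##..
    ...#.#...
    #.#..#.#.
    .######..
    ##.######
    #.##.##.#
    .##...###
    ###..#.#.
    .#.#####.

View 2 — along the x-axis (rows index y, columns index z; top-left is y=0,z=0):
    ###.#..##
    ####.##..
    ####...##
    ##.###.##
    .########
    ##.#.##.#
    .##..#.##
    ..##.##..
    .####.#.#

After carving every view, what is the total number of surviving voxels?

|visual hull| = 277

start: 9×9×9 = 729 voxels
[1] z-view keeps 47 columns → grid now 423
[2] x-view keeps 54 columns → grid now 277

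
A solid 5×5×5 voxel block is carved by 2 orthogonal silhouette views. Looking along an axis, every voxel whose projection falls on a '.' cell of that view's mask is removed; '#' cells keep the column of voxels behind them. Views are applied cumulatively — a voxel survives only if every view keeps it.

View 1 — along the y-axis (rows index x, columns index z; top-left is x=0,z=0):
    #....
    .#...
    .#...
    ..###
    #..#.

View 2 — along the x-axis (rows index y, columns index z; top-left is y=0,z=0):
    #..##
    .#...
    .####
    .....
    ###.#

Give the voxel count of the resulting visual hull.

|visual hull| = 19

before carving: 125 voxels (5×5×5)
[1] y-view keeps 8 columns → grid now 40
[2] x-view keeps 12 columns → grid now 19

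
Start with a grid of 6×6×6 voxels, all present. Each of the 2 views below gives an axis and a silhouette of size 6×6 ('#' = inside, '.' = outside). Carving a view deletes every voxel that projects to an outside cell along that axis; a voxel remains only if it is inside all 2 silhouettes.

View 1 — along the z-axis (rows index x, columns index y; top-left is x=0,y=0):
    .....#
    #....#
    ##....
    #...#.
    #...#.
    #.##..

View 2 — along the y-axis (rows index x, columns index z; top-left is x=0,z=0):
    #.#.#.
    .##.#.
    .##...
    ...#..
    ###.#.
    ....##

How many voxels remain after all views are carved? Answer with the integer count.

remaining voxels: 29

full grid |V| = 216
  1. axis=2 (XY plane), |mask|=12  ⇒  voxels=72
  2. axis=1 (XZ plane), |mask|=15  ⇒  voxels=29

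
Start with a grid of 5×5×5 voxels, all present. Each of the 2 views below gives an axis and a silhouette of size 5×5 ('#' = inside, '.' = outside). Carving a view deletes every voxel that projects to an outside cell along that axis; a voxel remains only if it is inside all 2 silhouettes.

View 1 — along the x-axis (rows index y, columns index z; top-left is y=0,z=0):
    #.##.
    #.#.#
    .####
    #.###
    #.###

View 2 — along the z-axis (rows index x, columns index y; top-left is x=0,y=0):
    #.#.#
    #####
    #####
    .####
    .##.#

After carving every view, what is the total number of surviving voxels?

full grid |V| = 125
V1 x: intersect with YZ mask (18 set) -- 90 left
V2 z: intersect with XY mask (20 set) -- 73 left

73 voxels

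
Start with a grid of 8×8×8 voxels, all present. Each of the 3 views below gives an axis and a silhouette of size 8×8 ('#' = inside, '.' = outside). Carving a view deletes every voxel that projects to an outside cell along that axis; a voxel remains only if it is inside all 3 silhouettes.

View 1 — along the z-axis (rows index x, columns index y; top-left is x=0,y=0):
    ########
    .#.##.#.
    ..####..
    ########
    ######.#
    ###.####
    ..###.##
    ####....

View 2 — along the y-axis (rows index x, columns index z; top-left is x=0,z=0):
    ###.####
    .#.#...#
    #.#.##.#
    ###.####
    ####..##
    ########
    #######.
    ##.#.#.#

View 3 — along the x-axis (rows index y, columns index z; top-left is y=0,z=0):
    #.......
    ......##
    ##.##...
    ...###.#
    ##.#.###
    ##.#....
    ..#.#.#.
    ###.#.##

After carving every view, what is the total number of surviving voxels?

voxel count = 139

start: 8×8×8 = 512 voxels
carve view 1 (along z, XY-mask fill 47/64): 376 voxels remain
carve view 2 (along y, XZ-mask fill 48/64): 297 voxels remain
carve view 3 (along x, YZ-mask fill 29/64): 139 voxels remain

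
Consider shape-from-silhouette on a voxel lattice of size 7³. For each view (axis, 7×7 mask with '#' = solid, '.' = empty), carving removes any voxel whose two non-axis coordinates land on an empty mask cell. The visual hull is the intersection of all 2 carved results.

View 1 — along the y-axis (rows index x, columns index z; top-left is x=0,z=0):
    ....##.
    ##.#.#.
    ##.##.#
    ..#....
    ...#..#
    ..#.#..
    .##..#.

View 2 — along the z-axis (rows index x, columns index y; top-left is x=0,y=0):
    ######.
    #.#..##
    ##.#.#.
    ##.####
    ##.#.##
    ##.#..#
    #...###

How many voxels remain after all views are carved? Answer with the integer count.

start: 7×7×7 = 343 voxels
  1. axis=1 (XZ plane), |mask|=19  ⇒  voxels=133
  2. axis=2 (XY plane), |mask|=33  ⇒  voxels=84

|visual hull| = 84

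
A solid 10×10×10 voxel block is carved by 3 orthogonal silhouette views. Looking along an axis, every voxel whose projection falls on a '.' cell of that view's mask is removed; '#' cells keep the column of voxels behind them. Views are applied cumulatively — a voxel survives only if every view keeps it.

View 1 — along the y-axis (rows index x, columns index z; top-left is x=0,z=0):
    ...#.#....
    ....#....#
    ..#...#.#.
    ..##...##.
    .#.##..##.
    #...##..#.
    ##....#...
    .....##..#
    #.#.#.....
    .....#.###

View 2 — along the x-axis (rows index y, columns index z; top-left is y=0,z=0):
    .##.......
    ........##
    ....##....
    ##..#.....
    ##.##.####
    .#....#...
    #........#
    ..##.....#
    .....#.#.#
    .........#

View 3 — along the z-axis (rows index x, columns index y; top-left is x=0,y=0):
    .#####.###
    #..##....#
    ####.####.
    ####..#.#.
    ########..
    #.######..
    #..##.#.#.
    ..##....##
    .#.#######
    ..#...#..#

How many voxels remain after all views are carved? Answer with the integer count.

before carving: 1000 voxels (10×10×10)
[1] y-view keeps 33 columns → grid now 330
[2] x-view keeps 28 columns → grid now 89
[3] z-view keeps 61 columns → grid now 55

|visual hull| = 55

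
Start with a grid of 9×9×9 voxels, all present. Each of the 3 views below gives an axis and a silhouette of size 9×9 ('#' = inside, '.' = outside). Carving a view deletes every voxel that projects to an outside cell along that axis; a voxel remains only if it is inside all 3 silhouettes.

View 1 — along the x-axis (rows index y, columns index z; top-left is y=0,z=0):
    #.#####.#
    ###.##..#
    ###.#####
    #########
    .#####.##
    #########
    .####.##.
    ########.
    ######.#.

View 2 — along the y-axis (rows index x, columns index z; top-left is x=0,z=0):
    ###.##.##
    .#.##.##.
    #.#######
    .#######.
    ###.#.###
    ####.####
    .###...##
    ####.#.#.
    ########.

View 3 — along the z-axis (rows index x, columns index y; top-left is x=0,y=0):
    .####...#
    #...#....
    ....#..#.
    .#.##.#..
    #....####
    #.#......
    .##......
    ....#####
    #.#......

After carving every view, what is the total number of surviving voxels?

initial block: 9^3 = 729
step 1: project along x, AND mask (67/81) → |grid| = 603
step 2: project along y, AND mask (61/81) → |grid| = 458
step 3: project along z, AND mask (29/81) → |grid| = 163

voxel count = 163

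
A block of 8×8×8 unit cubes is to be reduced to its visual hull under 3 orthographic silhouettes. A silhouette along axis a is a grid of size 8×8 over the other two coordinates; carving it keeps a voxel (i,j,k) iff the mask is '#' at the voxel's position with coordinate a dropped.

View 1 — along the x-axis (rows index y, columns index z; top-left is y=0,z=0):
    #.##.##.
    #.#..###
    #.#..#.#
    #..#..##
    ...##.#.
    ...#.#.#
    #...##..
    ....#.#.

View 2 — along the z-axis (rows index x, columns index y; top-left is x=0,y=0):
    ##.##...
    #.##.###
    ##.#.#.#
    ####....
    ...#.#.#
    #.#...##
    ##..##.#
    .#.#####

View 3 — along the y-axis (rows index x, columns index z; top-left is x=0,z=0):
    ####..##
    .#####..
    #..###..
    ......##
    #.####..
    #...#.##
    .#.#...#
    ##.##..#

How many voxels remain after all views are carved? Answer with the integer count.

|visual hull| = 71

start: 8×8×8 = 512 voxels
carve view 1 (along x, YZ-mask fill 29/64): 232 voxels remain
carve view 2 (along z, XY-mask fill 37/64): 136 voxels remain
carve view 3 (along y, XZ-mask fill 34/64): 71 voxels remain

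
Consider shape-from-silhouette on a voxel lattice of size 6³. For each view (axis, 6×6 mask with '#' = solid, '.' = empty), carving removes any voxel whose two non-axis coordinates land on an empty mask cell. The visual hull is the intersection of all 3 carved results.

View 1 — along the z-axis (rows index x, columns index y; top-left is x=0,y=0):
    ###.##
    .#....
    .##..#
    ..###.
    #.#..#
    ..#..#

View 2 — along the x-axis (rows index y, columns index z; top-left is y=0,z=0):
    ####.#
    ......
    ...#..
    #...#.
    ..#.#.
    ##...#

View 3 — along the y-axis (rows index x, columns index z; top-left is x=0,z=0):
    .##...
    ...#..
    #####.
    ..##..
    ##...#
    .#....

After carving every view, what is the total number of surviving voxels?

before carving: 216 voxels (6×6×6)
step 1: project along z, AND mask (17/36) → |grid| = 102
step 2: project along x, AND mask (13/36) → |grid| = 33
step 3: project along y, AND mask (14/36) → |grid| = 16

remaining voxels: 16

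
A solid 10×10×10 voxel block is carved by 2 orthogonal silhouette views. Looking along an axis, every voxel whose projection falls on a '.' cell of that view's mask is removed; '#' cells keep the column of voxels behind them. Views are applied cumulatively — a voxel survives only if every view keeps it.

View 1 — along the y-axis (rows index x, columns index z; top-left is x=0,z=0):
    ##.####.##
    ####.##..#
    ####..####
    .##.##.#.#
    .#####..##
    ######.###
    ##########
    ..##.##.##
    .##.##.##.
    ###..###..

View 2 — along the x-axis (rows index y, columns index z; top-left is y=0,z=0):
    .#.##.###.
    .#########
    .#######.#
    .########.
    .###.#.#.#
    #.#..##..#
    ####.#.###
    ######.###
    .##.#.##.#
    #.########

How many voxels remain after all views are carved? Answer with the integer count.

initial block: 10^3 = 1000
[1] y-view keeps 73 columns → grid now 730
[2] x-view keeps 74 columns → grid now 549

|visual hull| = 549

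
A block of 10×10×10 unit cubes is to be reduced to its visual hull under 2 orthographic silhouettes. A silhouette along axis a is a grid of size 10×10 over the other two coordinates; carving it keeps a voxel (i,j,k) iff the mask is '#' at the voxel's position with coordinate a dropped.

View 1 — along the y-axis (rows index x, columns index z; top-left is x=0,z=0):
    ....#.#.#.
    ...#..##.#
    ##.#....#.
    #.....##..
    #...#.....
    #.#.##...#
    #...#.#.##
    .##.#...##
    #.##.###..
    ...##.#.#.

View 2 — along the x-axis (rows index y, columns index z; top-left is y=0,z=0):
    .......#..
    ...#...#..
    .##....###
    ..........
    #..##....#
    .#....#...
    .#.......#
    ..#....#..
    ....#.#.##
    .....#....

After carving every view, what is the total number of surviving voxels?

full grid |V| = 1000
carve view 1 (along y, XZ-mask fill 41/100): 410 voxels remain
carve view 2 (along x, YZ-mask fill 23/100): 90 voxels remain

|visual hull| = 90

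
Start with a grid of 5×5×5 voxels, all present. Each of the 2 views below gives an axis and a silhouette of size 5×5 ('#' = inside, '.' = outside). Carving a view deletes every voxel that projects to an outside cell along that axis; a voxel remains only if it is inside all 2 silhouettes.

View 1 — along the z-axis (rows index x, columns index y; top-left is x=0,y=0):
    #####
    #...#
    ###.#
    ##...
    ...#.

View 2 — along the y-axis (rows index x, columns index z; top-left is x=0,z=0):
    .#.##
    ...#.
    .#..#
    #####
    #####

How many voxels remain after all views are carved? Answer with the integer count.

|visual hull| = 40

initial block: 5^3 = 125
after view 1 [z-axis, 14 of 25 cells solid] → remaining = 70
after view 2 [y-axis, 16 of 25 cells solid] → remaining = 40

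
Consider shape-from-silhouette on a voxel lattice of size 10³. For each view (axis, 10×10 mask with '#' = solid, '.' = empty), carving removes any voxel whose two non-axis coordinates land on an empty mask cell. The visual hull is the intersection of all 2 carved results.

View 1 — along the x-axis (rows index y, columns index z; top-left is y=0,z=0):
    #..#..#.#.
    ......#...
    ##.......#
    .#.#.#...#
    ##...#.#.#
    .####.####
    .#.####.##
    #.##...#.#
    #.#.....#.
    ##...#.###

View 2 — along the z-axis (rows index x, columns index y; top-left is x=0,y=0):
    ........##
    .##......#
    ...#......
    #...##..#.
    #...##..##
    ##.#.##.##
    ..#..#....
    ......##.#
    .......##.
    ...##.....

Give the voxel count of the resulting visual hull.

full grid |V| = 1000
carve view 1 (along x, YZ-mask fill 46/100): 460 voxels remain
carve view 2 (along z, XY-mask fill 31/100): 148 voxels remain

148 voxels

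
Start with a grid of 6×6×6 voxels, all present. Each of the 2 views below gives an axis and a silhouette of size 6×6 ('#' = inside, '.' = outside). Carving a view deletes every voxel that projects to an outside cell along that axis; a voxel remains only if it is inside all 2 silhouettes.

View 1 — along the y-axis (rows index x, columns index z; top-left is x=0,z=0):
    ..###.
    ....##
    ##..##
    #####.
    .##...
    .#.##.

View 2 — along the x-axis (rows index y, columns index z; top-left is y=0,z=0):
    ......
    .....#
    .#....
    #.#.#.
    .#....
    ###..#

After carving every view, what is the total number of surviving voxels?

full grid |V| = 216
  1. axis=1 (XZ plane), |mask|=19  ⇒  voxels=114
  2. axis=0 (YZ plane), |mask|=10  ⇒  voxels=31

31 voxels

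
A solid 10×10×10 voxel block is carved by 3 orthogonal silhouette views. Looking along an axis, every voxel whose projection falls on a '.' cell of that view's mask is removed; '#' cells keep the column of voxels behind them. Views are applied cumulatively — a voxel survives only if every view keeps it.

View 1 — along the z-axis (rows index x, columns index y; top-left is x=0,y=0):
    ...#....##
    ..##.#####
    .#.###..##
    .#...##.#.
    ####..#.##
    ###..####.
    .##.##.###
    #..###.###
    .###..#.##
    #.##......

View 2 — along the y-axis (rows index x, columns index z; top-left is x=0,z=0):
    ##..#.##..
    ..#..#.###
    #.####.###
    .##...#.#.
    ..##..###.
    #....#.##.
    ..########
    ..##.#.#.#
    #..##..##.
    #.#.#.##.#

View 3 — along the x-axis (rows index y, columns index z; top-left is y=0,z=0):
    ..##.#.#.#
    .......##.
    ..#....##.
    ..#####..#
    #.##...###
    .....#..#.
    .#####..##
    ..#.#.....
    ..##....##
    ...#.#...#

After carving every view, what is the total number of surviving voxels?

voxel count = 141

before carving: 1000 voxels (10×10×10)
  1. axis=2 (XY plane), |mask|=57  ⇒  voxels=570
  2. axis=1 (XZ plane), |mask|=55  ⇒  voxels=316
  3. axis=0 (YZ plane), |mask|=40  ⇒  voxels=141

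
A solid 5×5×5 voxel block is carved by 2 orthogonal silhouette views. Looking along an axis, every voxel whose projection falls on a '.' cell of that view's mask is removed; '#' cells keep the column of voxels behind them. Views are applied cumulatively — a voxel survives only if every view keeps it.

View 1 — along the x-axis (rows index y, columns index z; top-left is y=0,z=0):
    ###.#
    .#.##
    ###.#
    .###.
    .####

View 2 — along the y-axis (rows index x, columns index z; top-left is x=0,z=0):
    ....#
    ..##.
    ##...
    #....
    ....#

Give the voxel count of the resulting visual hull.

full grid |V| = 125
[1] x-view keeps 18 columns → grid now 90
[2] y-view keeps 7 columns → grid now 24

remaining voxels: 24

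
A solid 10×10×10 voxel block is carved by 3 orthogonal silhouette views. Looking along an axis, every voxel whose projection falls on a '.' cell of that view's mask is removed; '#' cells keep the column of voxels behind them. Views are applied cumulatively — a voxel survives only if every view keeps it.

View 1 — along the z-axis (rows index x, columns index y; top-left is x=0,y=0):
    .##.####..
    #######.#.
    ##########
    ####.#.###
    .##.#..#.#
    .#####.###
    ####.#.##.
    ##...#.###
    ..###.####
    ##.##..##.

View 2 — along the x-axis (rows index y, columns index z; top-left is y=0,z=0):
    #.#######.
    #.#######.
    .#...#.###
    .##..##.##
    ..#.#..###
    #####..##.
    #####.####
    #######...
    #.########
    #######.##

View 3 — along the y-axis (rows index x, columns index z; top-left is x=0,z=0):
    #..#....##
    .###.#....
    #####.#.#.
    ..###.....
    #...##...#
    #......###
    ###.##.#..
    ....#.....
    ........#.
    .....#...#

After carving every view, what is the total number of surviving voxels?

start: 10×10×10 = 1000 voxels
[1] z-view keeps 71 columns → grid now 710
[2] x-view keeps 73 columns → grid now 511
[3] y-view keeps 36 columns → grid now 196

196 voxels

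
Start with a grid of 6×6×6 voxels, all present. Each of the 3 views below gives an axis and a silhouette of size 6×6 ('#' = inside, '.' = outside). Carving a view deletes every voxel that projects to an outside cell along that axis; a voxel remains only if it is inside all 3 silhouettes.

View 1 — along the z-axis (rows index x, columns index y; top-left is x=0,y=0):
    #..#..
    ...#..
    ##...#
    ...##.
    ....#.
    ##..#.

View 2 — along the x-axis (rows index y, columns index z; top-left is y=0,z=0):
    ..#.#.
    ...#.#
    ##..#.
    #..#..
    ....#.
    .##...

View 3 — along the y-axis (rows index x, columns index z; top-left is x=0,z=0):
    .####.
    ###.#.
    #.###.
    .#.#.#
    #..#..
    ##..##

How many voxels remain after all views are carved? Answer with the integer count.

voxel count = 12

before carving: 216 voxels (6×6×6)
[1] z-view keeps 12 columns → grid now 72
[2] x-view keeps 12 columns → grid now 21
[3] y-view keeps 21 columns → grid now 12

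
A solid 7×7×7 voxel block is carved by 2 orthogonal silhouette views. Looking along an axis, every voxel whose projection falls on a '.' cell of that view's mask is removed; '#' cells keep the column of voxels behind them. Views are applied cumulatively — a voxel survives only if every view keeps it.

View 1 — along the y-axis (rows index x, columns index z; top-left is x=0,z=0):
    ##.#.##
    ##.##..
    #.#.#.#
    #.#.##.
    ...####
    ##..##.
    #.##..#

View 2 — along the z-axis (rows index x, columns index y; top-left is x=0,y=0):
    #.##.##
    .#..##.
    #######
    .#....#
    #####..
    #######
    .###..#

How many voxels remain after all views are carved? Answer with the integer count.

before carving: 343 voxels (7×7×7)
carve view 1 (along y, XZ-mask fill 29/49): 203 voxels remain
carve view 2 (along z, XY-mask fill 33/49): 137 voxels remain

remaining voxels: 137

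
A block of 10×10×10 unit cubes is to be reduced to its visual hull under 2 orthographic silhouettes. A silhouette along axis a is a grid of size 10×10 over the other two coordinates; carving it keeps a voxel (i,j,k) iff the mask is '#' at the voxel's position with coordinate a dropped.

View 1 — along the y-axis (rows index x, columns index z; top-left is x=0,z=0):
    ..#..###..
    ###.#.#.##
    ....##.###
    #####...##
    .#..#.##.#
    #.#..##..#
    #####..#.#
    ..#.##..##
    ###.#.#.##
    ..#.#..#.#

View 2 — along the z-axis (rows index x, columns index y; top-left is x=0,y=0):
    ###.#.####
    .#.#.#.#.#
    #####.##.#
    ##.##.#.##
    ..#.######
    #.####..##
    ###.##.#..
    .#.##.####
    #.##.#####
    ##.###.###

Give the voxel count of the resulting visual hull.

remaining voxels: 391

start: 10×10×10 = 1000 voxels
carve view 1 (along y, XZ-mask fill 56/100): 560 voxels remain
carve view 2 (along z, XY-mask fill 71/100): 391 voxels remain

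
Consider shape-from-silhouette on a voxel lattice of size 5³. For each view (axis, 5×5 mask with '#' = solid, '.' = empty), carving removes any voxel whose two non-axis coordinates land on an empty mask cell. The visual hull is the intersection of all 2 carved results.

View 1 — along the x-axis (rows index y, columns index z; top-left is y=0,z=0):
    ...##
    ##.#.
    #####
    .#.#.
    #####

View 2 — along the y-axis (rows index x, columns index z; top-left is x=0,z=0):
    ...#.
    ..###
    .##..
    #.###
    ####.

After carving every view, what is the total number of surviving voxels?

start: 5×5×5 = 125 voxels
[1] x-view keeps 17 columns → grid now 85
[2] y-view keeps 14 columns → grid now 48

voxel count = 48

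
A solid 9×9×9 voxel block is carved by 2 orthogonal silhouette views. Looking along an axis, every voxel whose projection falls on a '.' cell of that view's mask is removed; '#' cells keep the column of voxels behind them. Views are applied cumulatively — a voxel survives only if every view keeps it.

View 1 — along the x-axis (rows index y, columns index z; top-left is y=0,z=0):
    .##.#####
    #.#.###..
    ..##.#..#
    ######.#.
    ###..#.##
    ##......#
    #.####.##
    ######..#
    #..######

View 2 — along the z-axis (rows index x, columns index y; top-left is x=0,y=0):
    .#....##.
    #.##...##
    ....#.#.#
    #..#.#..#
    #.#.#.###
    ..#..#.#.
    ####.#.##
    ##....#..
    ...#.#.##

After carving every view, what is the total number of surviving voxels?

remaining voxels: 230

start: 9×9×9 = 729 voxels
carve view 1 (along x, YZ-mask fill 53/81): 477 voxels remain
carve view 2 (along z, XY-mask fill 38/81): 230 voxels remain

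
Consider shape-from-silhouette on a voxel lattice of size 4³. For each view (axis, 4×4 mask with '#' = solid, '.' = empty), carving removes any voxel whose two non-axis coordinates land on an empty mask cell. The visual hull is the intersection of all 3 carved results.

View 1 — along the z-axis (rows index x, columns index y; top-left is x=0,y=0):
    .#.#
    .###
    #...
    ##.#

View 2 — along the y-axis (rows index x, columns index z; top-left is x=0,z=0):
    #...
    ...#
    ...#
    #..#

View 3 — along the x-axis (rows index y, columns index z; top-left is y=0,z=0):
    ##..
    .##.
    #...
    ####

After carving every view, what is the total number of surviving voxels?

before carving: 64 voxels (4×4×4)
  1. axis=2 (XY plane), |mask|=9  ⇒  voxels=36
  2. axis=1 (XZ plane), |mask|=5  ⇒  voxels=12
  3. axis=0 (YZ plane), |mask|=9  ⇒  voxels=5

voxel count = 5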